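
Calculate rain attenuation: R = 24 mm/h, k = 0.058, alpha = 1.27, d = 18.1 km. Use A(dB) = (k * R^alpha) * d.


gamma = 0.058 * 24^1.27 = 3.283192 dB/km
A = 3.283192 * 18.1 = 59.43 dB

59.43 dB


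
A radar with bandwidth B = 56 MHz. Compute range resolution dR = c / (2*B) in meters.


dR = 3e8 / (2 * 56000000.0) = 2.68 m

2.68 m


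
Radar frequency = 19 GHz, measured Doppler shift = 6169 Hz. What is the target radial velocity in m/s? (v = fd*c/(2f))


v = 6169 * 3e8 / (2 * 19000000000.0) = 48.7 m/s

48.7 m/s


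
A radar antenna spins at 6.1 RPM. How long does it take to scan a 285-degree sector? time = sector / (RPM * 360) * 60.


t = 285 / (6.1 * 360) * 60 = 7.79 s

7.79 s


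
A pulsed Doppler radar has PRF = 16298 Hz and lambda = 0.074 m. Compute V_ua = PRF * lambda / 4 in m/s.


V_ua = 16298 * 0.074 / 4 = 301.5 m/s

301.5 m/s


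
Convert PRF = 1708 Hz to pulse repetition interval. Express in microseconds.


PRI = 1/1708 = 0.0005854801 s = 585.5 us

585.5 us


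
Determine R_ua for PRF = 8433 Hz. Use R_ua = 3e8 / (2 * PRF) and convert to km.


R_ua = 3e8 / (2 * 8433) = 17787.3 m = 17.8 km

17.8 km


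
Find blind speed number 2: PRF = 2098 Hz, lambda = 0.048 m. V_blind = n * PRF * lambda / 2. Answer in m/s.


V_blind = 2 * 2098 * 0.048 / 2 = 100.7 m/s

100.7 m/s


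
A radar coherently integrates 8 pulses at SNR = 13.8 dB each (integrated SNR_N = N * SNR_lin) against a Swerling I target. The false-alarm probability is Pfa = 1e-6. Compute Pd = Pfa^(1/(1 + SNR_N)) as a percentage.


SNR_lin = 10^(13.8/10) = 23.98833
SNR_N = 8 * 23.98833 = 191.90664
1/(1 + SNR_N) = 1/192.90664 = 0.0051839
Pd = (1e-6)^0.0051839 = 0.93089
Pd = 93.1%

93.1%


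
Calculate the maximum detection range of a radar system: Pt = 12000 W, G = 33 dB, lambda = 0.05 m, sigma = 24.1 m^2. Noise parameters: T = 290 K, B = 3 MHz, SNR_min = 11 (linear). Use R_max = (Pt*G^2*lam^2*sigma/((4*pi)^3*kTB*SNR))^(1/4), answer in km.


G_lin = 10^(33/10) = 1995.262315
R^4 = 12000 * 1995.262315^2 * 0.05^2 * 24.1 / ((4*pi)^3 * 1.38e-23 * 290 * 3000000.0 * 11)
R^4 = 1.09829e19 m^4
R_max = (1.09829e19)^(1/4) = 57567.8 m = 57.6 km

57.6 km


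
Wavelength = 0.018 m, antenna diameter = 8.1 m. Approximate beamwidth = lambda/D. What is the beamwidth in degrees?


BW_rad = 0.018 / 8.1 = 0.002222
BW_deg = 0.13 degrees

0.13 degrees


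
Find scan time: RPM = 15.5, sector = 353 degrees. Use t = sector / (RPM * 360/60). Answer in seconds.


t = 353 / (15.5 * 360) * 60 = 3.8 s

3.8 s


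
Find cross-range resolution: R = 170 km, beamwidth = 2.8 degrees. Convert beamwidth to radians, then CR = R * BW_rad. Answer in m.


BW_rad = 0.048869219
CR = 170000 * 0.048869219 = 8307.8 m

8307.8 m


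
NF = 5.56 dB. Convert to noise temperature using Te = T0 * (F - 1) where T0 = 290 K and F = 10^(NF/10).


NF_lin = 10^(5.56/10) = 3.597493
Te = 290 * (3.597493 - 1) = 753.3 K

753.3 K


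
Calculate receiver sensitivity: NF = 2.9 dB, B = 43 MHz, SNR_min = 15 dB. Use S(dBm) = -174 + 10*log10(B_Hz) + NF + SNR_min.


10*log10(43000000.0) = 76.33
S = -174 + 76.33 + 2.9 + 15 = -79.8 dBm

-79.8 dBm


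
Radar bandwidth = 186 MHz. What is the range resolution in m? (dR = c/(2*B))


dR = 3e8 / (2 * 186000000.0) = 0.81 m

0.81 m


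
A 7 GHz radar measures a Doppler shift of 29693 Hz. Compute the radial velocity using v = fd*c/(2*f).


v = 29693 * 3e8 / (2 * 7000000000.0) = 636.3 m/s

636.3 m/s


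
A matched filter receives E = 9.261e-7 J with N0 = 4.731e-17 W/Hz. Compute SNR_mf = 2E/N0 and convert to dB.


SNR_lin = 2 * 9.261e-7 / 4.731e-17 = 3.915e10
SNR_dB = 10*log10(3.915e10) = 105.9 dB

105.9 dB


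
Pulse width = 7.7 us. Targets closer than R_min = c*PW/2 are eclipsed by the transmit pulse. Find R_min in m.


R_min = 3e8 * 7.7e-6 / 2 = 1155.0 m

1155.0 m


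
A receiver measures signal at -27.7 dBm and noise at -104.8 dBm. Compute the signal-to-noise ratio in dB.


SNR = -27.7 - (-104.8) = 77.1 dB

77.1 dB


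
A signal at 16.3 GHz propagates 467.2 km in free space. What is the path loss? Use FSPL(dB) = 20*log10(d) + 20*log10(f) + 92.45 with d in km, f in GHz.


20*log10(467.2) = 53.39
20*log10(16.3) = 24.24
FSPL = 170.1 dB

170.1 dB


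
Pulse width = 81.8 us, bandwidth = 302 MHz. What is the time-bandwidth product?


TBP = 81.8 * 302 = 24703.6

24703.6


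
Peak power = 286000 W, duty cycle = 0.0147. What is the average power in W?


P_avg = 286000 * 0.0147 = 4204.2 W

4204.2 W


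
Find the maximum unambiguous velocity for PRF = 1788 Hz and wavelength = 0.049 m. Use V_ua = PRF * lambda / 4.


V_ua = 1788 * 0.049 / 4 = 21.9 m/s

21.9 m/s


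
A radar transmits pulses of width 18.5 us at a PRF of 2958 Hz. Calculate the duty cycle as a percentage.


DC = 18.5e-6 * 2958 * 100 = 5.47%

5.47%


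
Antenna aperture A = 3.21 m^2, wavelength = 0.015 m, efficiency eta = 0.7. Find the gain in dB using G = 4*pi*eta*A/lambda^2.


G_linear = 4*pi*0.7*3.21/0.015^2 = 125496.15
G_dB = 10*log10(125496.15) = 51.0 dB

51.0 dB


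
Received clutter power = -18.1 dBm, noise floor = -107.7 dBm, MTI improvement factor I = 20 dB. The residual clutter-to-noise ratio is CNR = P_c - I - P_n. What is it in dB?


CNR = -18.1 - 20 - (-107.7) = 69.6 dB

69.6 dB


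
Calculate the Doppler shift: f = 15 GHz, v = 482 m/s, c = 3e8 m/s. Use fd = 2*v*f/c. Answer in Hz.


fd = 2 * 482 * 15000000000.0 / 3e8 = 48200.0 Hz

48200.0 Hz


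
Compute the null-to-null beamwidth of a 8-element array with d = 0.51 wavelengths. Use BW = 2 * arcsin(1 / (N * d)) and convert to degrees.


1/(N*d) = 1/(8*0.51) = 0.245098
BW = 2*arcsin(0.245098) = 28.4 degrees

28.4 degrees


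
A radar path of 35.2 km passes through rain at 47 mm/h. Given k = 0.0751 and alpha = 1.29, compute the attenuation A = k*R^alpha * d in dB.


gamma = 0.0751 * 47^1.29 = 10.78068 dB/km
A = 10.78068 * 35.2 = 379.48 dB

379.48 dB


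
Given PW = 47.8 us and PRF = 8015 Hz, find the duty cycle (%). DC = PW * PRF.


DC = 47.8e-6 * 8015 * 100 = 38.31%

38.31%


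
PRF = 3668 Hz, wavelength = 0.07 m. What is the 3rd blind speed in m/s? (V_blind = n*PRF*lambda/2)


V_blind = 3 * 3668 * 0.07 / 2 = 385.1 m/s

385.1 m/s


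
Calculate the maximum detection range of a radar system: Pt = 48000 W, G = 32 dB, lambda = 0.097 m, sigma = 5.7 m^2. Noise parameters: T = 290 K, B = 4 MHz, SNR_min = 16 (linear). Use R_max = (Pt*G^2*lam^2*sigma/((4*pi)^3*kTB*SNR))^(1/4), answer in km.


G_lin = 10^(32/10) = 1584.893192
R^4 = 48000 * 1584.893192^2 * 0.097^2 * 5.7 / ((4*pi)^3 * 1.38e-23 * 290 * 4000000.0 * 16)
R^4 = 1.27225e19 m^4
R_max = (1.27225e19)^(1/4) = 59723.2 m = 59.7 km

59.7 km


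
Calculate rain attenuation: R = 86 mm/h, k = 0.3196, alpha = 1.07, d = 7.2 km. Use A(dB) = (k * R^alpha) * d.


gamma = 0.3196 * 86^1.07 = 37.542234 dB/km
A = 37.542234 * 7.2 = 270.3 dB

270.3 dB


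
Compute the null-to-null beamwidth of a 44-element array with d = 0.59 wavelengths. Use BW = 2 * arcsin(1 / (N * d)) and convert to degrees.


1/(N*d) = 1/(44*0.59) = 0.038521
BW = 2*arcsin(0.038521) = 4.4 degrees

4.4 degrees


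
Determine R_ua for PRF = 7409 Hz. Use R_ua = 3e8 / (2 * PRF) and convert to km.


R_ua = 3e8 / (2 * 7409) = 20245.6 m = 20.2 km

20.2 km


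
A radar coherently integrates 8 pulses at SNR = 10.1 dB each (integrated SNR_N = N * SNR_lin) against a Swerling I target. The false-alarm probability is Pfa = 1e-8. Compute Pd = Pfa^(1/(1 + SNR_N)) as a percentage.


SNR_lin = 10^(10.1/10) = 10.23293
SNR_N = 8 * 10.23293 = 81.86344
1/(1 + SNR_N) = 1/82.86344 = 0.012068
Pd = (1e-8)^0.012068 = 0.80067
Pd = 80.1%

80.1%


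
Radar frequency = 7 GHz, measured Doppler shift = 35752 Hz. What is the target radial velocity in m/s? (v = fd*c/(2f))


v = 35752 * 3e8 / (2 * 7000000000.0) = 766.1 m/s

766.1 m/s


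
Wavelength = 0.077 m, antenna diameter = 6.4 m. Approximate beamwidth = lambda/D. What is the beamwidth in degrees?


BW_rad = 0.077 / 6.4 = 0.012031
BW_deg = 0.69 degrees

0.69 degrees


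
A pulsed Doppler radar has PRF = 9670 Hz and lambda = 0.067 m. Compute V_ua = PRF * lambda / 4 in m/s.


V_ua = 9670 * 0.067 / 4 = 162.0 m/s

162.0 m/s


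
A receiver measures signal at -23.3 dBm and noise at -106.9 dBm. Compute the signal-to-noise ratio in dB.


SNR = -23.3 - (-106.9) = 83.6 dB

83.6 dB


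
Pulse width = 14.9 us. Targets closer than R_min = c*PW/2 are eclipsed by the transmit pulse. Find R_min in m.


R_min = 3e8 * 14.9e-6 / 2 = 2235.0 m

2235.0 m


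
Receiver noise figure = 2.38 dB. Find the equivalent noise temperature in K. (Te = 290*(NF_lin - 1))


NF_lin = 10^(2.38/10) = 1.729816
Te = 290 * (1.729816 - 1) = 211.6 K

211.6 K


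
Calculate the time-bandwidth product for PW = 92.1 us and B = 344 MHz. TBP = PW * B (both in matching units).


TBP = 92.1 * 344 = 31682.4

31682.4


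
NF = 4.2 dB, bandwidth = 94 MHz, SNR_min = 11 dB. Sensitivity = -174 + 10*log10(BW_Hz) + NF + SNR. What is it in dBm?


10*log10(94000000.0) = 79.73
S = -174 + 79.73 + 4.2 + 11 = -79.1 dBm

-79.1 dBm


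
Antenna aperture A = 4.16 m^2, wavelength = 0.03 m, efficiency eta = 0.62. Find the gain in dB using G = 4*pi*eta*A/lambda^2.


G_linear = 4*pi*0.62*4.16/0.03^2 = 36012.43
G_dB = 10*log10(36012.43) = 45.6 dB

45.6 dB


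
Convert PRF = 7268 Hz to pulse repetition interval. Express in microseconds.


PRI = 1/7268 = 0.0001375894 s = 137.6 us

137.6 us


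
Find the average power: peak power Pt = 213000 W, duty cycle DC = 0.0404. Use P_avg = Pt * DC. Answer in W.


P_avg = 213000 * 0.0404 = 8605.2 W

8605.2 W


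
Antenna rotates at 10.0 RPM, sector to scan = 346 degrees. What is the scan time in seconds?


t = 346 / (10.0 * 360) * 60 = 5.77 s

5.77 s


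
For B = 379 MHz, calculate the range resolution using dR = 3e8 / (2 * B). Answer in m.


dR = 3e8 / (2 * 379000000.0) = 0.4 m

0.4 m


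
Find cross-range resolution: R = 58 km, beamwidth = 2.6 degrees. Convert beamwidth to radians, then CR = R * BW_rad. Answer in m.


BW_rad = 0.045378561
CR = 58000 * 0.045378561 = 2632.0 m

2632.0 m


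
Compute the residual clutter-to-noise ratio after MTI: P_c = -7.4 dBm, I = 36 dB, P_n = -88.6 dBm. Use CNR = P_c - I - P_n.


CNR = -7.4 - 36 - (-88.6) = 45.2 dB

45.2 dB


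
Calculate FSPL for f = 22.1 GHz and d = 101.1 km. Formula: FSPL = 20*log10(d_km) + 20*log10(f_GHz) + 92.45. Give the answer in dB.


20*log10(101.1) = 40.1
20*log10(22.1) = 26.89
FSPL = 159.4 dB

159.4 dB


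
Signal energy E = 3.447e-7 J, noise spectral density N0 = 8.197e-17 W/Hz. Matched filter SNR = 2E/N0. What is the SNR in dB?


SNR_lin = 2 * 3.447e-7 / 8.197e-17 = 8.41e9
SNR_dB = 10*log10(8.41e9) = 99.2 dB

99.2 dB


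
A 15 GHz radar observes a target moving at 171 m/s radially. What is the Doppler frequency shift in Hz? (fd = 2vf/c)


fd = 2 * 171 * 15000000000.0 / 3e8 = 17100.0 Hz

17100.0 Hz


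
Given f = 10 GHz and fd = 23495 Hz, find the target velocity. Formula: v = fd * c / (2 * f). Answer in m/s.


v = 23495 * 3e8 / (2 * 10000000000.0) = 352.4 m/s

352.4 m/s


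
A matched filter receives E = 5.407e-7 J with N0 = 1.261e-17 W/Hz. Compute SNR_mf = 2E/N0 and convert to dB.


SNR_lin = 2 * 5.407e-7 / 1.261e-17 = 8.576e10
SNR_dB = 10*log10(8.576e10) = 109.3 dB

109.3 dB


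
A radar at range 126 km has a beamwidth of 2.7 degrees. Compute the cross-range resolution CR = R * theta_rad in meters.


BW_rad = 0.04712389
CR = 126000 * 0.04712389 = 5937.6 m

5937.6 m


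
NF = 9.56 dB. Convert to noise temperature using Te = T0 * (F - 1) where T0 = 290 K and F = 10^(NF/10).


NF_lin = 10^(9.56/10) = 9.036495
Te = 290 * (9.036495 - 1) = 2330.6 K

2330.6 K


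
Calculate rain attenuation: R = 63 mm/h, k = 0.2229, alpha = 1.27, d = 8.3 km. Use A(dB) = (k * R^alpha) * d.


gamma = 0.2229 * 63^1.27 = 42.980609 dB/km
A = 42.980609 * 8.3 = 356.74 dB

356.74 dB


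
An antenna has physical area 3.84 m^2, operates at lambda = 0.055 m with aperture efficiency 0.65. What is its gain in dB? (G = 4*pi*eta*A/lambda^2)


G_linear = 4*pi*0.65*3.84/0.055^2 = 10368.81
G_dB = 10*log10(10368.81) = 40.2 dB

40.2 dB


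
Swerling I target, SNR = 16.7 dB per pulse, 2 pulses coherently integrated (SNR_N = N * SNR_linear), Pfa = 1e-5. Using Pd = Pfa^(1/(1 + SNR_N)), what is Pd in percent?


SNR_lin = 10^(16.7/10) = 46.77351
SNR_N = 2 * 46.77351 = 93.54702
1/(1 + SNR_N) = 1/94.54702 = 0.0105767
Pd = (1e-5)^0.0105767 = 0.88535
Pd = 88.5%

88.5%


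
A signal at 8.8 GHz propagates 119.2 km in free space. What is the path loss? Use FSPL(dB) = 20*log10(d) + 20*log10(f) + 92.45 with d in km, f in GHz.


20*log10(119.2) = 41.53
20*log10(8.8) = 18.89
FSPL = 152.9 dB

152.9 dB


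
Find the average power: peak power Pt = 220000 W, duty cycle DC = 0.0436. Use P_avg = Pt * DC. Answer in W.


P_avg = 220000 * 0.0436 = 9592.0 W

9592.0 W


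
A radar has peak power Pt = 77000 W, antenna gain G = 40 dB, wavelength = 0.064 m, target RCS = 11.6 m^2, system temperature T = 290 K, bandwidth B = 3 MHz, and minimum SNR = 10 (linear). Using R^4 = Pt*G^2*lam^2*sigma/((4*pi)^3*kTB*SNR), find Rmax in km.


G_lin = 10^(40/10) = 10000.0
R^4 = 77000 * 10000.0^2 * 0.064^2 * 11.6 / ((4*pi)^3 * 1.38e-23 * 290 * 3000000.0 * 10)
R^4 = 1.53561e21 m^4
R_max = (1.53561e21)^(1/4) = 197956.7 m = 198.0 km

198.0 km


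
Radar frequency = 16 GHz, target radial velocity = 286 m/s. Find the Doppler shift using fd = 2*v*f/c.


fd = 2 * 286 * 16000000000.0 / 3e8 = 30506.7 Hz

30506.7 Hz


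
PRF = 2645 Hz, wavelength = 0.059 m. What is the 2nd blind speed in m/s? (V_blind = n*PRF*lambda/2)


V_blind = 2 * 2645 * 0.059 / 2 = 156.1 m/s

156.1 m/s


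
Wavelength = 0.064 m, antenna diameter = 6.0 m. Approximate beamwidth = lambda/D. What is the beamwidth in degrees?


BW_rad = 0.064 / 6.0 = 0.010667
BW_deg = 0.61 degrees

0.61 degrees


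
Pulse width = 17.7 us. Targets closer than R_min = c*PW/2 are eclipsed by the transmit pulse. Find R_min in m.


R_min = 3e8 * 17.7e-6 / 2 = 2655.0 m

2655.0 m


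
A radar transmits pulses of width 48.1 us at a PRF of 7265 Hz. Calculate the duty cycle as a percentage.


DC = 48.1e-6 * 7265 * 100 = 34.94%

34.94%


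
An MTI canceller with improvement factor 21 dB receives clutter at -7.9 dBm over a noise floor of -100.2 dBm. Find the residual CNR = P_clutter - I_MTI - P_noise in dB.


CNR = -7.9 - 21 - (-100.2) = 71.3 dB

71.3 dB


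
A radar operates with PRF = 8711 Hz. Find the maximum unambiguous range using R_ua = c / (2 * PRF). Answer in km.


R_ua = 3e8 / (2 * 8711) = 17219.6 m = 17.2 km

17.2 km


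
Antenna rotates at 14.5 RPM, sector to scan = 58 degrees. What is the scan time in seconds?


t = 58 / (14.5 * 360) * 60 = 0.67 s

0.67 s


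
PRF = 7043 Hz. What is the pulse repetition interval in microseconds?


PRI = 1/7043 = 0.0001419849 s = 142.0 us

142.0 us


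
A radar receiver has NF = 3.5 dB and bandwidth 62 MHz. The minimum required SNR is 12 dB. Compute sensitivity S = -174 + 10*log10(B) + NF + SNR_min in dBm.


10*log10(62000000.0) = 77.92
S = -174 + 77.92 + 3.5 + 12 = -80.6 dBm

-80.6 dBm


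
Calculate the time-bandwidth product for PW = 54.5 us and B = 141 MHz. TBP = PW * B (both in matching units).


TBP = 54.5 * 141 = 7684.5

7684.5


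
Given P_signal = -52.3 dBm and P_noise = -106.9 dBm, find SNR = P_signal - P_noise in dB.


SNR = -52.3 - (-106.9) = 54.6 dB

54.6 dB


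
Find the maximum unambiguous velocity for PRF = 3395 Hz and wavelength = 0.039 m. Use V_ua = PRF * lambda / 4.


V_ua = 3395 * 0.039 / 4 = 33.1 m/s

33.1 m/s


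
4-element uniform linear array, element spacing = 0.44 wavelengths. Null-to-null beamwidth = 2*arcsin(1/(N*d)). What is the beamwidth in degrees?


1/(N*d) = 1/(4*0.44) = 0.568182
BW = 2*arcsin(0.568182) = 69.2 degrees

69.2 degrees


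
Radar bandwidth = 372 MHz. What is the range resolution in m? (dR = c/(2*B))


dR = 3e8 / (2 * 372000000.0) = 0.4 m

0.4 m


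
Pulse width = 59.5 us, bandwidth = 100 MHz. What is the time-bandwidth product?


TBP = 59.5 * 100 = 5950.0

5950.0


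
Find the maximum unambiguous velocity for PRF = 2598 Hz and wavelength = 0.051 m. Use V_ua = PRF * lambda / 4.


V_ua = 2598 * 0.051 / 4 = 33.1 m/s

33.1 m/s


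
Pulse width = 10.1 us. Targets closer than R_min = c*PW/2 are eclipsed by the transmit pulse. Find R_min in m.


R_min = 3e8 * 10.1e-6 / 2 = 1515.0 m

1515.0 m


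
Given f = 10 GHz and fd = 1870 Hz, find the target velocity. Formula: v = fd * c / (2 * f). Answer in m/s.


v = 1870 * 3e8 / (2 * 10000000000.0) = 28.1 m/s

28.1 m/s


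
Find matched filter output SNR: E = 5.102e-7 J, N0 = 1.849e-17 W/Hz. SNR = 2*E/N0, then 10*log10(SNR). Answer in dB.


SNR_lin = 2 * 5.102e-7 / 1.849e-17 = 5.519e10
SNR_dB = 10*log10(5.519e10) = 107.4 dB

107.4 dB


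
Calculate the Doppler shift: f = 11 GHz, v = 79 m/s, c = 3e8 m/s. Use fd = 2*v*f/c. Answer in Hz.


fd = 2 * 79 * 11000000000.0 / 3e8 = 5793.3 Hz

5793.3 Hz


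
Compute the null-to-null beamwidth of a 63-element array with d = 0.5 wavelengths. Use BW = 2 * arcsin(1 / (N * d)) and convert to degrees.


1/(N*d) = 1/(63*0.5) = 0.031746
BW = 2*arcsin(0.031746) = 3.6 degrees

3.6 degrees


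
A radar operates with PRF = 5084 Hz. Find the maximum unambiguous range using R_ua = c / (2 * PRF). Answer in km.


R_ua = 3e8 / (2 * 5084) = 29504.3 m = 29.5 km

29.5 km


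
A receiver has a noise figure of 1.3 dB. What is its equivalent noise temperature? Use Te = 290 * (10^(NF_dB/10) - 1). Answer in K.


NF_lin = 10^(1.3/10) = 1.348963
Te = 290 * (1.348963 - 1) = 101.2 K

101.2 K


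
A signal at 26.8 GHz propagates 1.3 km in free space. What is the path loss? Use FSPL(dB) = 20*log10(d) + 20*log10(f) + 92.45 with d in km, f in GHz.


20*log10(1.3) = 2.28
20*log10(26.8) = 28.56
FSPL = 123.3 dB

123.3 dB


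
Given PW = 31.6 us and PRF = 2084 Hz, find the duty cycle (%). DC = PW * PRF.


DC = 31.6e-6 * 2084 * 100 = 6.59%

6.59%


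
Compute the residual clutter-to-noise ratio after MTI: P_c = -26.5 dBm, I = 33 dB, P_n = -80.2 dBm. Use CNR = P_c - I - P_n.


CNR = -26.5 - 33 - (-80.2) = 20.7 dB

20.7 dB


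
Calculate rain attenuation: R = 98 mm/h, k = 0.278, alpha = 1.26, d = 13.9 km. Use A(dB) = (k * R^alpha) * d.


gamma = 0.278 * 98^1.26 = 89.740741 dB/km
A = 89.740741 * 13.9 = 1247.4 dB

1247.4 dB


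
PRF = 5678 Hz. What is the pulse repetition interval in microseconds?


PRI = 1/5678 = 0.0001761184 s = 176.1 us

176.1 us


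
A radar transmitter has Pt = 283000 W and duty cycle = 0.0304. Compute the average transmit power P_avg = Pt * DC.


P_avg = 283000 * 0.0304 = 8603.2 W

8603.2 W


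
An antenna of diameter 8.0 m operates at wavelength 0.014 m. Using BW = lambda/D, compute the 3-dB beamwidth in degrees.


BW_rad = 0.014 / 8.0 = 0.00175
BW_deg = 0.1 degrees

0.1 degrees


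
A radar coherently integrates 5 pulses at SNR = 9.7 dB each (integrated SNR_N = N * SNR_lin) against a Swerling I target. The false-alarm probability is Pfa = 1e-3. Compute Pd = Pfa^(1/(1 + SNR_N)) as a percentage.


SNR_lin = 10^(9.7/10) = 9.33254
SNR_N = 5 * 9.33254 = 46.6627
1/(1 + SNR_N) = 1/47.6627 = 0.0209808
Pd = (1e-3)^0.0209808 = 0.86508
Pd = 86.5%

86.5%


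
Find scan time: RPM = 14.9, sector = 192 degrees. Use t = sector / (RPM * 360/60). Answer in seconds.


t = 192 / (14.9 * 360) * 60 = 2.15 s

2.15 s


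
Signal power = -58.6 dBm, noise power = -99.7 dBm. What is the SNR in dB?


SNR = -58.6 - (-99.7) = 41.1 dB

41.1 dB


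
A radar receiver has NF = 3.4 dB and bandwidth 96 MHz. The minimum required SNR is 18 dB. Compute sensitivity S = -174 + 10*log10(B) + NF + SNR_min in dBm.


10*log10(96000000.0) = 79.82
S = -174 + 79.82 + 3.4 + 18 = -72.8 dBm

-72.8 dBm


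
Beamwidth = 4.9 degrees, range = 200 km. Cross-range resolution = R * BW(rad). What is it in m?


BW_rad = 0.085521133
CR = 200000 * 0.085521133 = 17104.2 m

17104.2 m


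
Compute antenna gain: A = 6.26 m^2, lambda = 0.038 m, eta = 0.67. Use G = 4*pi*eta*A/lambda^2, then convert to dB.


G_linear = 4*pi*0.67*6.26/0.038^2 = 36499.91
G_dB = 10*log10(36499.91) = 45.6 dB

45.6 dB


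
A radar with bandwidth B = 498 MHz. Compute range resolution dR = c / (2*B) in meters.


dR = 3e8 / (2 * 498000000.0) = 0.3 m

0.3 m


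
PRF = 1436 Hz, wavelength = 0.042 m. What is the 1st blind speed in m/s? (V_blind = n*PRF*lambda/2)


V_blind = 1 * 1436 * 0.042 / 2 = 30.2 m/s

30.2 m/s


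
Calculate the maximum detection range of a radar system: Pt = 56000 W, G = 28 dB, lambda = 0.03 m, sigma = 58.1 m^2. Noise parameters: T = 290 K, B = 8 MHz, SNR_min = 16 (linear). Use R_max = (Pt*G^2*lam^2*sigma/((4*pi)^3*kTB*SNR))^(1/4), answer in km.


G_lin = 10^(28/10) = 630.957344
R^4 = 56000 * 630.957344^2 * 0.03^2 * 58.1 / ((4*pi)^3 * 1.38e-23 * 290 * 8000000.0 * 16)
R^4 = 1.14681e18 m^4
R_max = (1.14681e18)^(1/4) = 32724.5 m = 32.7 km

32.7 km


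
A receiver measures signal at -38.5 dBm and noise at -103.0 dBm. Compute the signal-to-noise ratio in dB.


SNR = -38.5 - (-103.0) = 64.5 dB

64.5 dB


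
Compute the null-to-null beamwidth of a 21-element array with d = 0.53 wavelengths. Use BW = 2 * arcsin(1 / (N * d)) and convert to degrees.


1/(N*d) = 1/(21*0.53) = 0.089847
BW = 2*arcsin(0.089847) = 10.3 degrees

10.3 degrees


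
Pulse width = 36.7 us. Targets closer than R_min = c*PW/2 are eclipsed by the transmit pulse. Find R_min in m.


R_min = 3e8 * 36.7e-6 / 2 = 5505.0 m

5505.0 m


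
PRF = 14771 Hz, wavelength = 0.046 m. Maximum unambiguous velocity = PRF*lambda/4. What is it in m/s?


V_ua = 14771 * 0.046 / 4 = 169.9 m/s

169.9 m/s


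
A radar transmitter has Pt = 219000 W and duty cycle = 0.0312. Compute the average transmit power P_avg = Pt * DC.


P_avg = 219000 * 0.0312 = 6832.8 W

6832.8 W


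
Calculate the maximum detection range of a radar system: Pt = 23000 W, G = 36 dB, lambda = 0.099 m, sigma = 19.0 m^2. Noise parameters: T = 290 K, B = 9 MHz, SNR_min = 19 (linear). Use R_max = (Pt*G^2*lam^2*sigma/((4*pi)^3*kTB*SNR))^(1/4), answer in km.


G_lin = 10^(36/10) = 3981.071706
R^4 = 23000 * 3981.071706^2 * 0.099^2 * 19.0 / ((4*pi)^3 * 1.38e-23 * 290 * 9000000.0 * 19)
R^4 = 4.99861e19 m^4
R_max = (4.99861e19)^(1/4) = 84083.8 m = 84.1 km

84.1 km


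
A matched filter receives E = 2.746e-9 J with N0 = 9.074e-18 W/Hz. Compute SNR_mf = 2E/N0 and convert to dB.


SNR_lin = 2 * 2.746e-9 / 9.074e-18 = 6.052e8
SNR_dB = 10*log10(6.052e8) = 87.8 dB

87.8 dB


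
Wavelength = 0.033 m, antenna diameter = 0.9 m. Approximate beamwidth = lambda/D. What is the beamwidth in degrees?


BW_rad = 0.033 / 0.9 = 0.036667
BW_deg = 2.1 degrees

2.1 degrees


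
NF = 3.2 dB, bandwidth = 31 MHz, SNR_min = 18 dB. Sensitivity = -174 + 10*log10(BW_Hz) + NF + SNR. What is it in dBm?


10*log10(31000000.0) = 74.91
S = -174 + 74.91 + 3.2 + 18 = -77.9 dBm

-77.9 dBm


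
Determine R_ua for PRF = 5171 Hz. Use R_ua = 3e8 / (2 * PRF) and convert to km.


R_ua = 3e8 / (2 * 5171) = 29007.9 m = 29.0 km

29.0 km


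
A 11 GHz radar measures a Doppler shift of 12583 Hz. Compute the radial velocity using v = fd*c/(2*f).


v = 12583 * 3e8 / (2 * 11000000000.0) = 171.6 m/s

171.6 m/s


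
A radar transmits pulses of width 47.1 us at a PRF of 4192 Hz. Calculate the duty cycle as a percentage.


DC = 47.1e-6 * 4192 * 100 = 19.74%

19.74%


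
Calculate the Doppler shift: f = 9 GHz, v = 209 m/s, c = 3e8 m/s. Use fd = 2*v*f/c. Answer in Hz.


fd = 2 * 209 * 9000000000.0 / 3e8 = 12540.0 Hz

12540.0 Hz


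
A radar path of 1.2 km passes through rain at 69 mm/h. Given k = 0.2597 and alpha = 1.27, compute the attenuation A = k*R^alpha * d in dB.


gamma = 0.2597 * 69^1.27 = 56.209574 dB/km
A = 56.209574 * 1.2 = 67.45 dB

67.45 dB


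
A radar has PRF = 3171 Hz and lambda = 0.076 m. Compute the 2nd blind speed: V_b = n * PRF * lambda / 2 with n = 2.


V_blind = 2 * 3171 * 0.076 / 2 = 241.0 m/s

241.0 m/s


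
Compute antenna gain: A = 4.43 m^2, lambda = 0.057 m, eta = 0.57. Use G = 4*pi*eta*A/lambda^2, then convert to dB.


G_linear = 4*pi*0.57*4.43/0.057^2 = 9766.5
G_dB = 10*log10(9766.5) = 39.9 dB

39.9 dB


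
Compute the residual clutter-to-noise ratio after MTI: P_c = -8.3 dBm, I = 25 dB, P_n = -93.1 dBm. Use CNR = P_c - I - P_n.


CNR = -8.3 - 25 - (-93.1) = 59.8 dB

59.8 dB


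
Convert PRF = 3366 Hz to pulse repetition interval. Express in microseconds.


PRI = 1/3366 = 0.0002970885 s = 297.1 us

297.1 us


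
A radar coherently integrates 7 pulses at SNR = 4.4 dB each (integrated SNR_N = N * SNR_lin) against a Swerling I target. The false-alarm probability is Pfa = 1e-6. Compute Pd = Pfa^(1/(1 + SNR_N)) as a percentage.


SNR_lin = 10^(4.4/10) = 2.75423
SNR_N = 7 * 2.75423 = 19.27961
1/(1 + SNR_N) = 1/20.27961 = 0.0493106
Pd = (1e-6)^0.0493106 = 0.50598
Pd = 50.6%

50.6%


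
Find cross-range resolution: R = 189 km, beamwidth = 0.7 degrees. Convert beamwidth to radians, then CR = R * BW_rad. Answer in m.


BW_rad = 0.012217305
CR = 189000 * 0.012217305 = 2309.1 m

2309.1 m


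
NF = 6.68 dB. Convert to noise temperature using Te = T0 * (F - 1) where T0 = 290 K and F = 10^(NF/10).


NF_lin = 10^(6.68/10) = 4.655861
Te = 290 * (4.655861 - 1) = 1060.2 K

1060.2 K


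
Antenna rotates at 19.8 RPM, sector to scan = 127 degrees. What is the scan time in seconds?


t = 127 / (19.8 * 360) * 60 = 1.07 s

1.07 s


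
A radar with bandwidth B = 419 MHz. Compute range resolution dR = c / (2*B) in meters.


dR = 3e8 / (2 * 419000000.0) = 0.36 m

0.36 m


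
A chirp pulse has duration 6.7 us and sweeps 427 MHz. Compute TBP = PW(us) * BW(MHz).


TBP = 6.7 * 427 = 2860.9

2860.9


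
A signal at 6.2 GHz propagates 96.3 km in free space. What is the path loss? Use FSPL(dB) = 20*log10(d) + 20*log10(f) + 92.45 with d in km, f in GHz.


20*log10(96.3) = 39.67
20*log10(6.2) = 15.85
FSPL = 148.0 dB

148.0 dB


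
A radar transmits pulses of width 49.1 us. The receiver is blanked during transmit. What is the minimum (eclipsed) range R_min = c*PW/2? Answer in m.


R_min = 3e8 * 49.1e-6 / 2 = 7365.0 m

7365.0 m


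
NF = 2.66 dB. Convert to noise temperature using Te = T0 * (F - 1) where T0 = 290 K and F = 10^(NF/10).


NF_lin = 10^(2.66/10) = 1.845015
Te = 290 * (1.845015 - 1) = 245.1 K

245.1 K


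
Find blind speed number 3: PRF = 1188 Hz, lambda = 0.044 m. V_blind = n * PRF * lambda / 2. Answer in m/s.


V_blind = 3 * 1188 * 0.044 / 2 = 78.4 m/s

78.4 m/s


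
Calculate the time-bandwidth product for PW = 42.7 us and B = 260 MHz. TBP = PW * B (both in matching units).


TBP = 42.7 * 260 = 11102.0

11102.0


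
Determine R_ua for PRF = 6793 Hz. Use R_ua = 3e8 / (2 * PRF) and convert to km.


R_ua = 3e8 / (2 * 6793) = 22081.6 m = 22.1 km

22.1 km


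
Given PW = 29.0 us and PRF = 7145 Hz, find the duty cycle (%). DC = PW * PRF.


DC = 29.0e-6 * 7145 * 100 = 20.72%

20.72%


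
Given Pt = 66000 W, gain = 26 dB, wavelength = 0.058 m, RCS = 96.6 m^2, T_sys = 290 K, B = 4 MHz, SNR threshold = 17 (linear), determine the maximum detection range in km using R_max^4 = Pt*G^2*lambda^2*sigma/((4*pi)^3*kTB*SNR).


G_lin = 10^(26/10) = 398.107171
R^4 = 66000 * 398.107171^2 * 0.058^2 * 96.6 / ((4*pi)^3 * 1.38e-23 * 290 * 4000000.0 * 17)
R^4 = 6.2945e18 m^4
R_max = (6.2945e18)^(1/4) = 50088.8 m = 50.1 km

50.1 km


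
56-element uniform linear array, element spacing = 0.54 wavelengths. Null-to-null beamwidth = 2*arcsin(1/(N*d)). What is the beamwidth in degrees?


1/(N*d) = 1/(56*0.54) = 0.033069
BW = 2*arcsin(0.033069) = 3.8 degrees

3.8 degrees


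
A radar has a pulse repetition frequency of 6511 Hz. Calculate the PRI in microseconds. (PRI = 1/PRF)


PRI = 1/6511 = 0.0001535862 s = 153.6 us

153.6 us


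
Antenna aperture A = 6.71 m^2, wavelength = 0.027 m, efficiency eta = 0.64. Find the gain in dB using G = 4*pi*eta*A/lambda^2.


G_linear = 4*pi*0.64*6.71/0.027^2 = 74026.09
G_dB = 10*log10(74026.09) = 48.7 dB

48.7 dB


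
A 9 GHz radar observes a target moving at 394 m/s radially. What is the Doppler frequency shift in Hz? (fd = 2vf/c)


fd = 2 * 394 * 9000000000.0 / 3e8 = 23640.0 Hz

23640.0 Hz


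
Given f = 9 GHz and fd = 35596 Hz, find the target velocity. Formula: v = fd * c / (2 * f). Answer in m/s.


v = 35596 * 3e8 / (2 * 9000000000.0) = 593.3 m/s

593.3 m/s


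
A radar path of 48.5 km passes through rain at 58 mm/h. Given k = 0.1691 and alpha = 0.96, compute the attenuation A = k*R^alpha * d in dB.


gamma = 0.1691 * 58^0.96 = 8.337474 dB/km
A = 8.337474 * 48.5 = 404.37 dB

404.37 dB


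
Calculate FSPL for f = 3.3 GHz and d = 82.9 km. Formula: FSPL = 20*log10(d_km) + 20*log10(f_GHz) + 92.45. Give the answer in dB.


20*log10(82.9) = 38.37
20*log10(3.3) = 10.37
FSPL = 141.2 dB

141.2 dB


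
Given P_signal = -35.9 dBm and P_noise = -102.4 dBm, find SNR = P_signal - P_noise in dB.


SNR = -35.9 - (-102.4) = 66.5 dB

66.5 dB


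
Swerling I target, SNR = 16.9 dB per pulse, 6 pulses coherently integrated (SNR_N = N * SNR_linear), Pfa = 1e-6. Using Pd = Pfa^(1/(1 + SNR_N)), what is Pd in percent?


SNR_lin = 10^(16.9/10) = 48.97788
SNR_N = 6 * 48.97788 = 293.86728
1/(1 + SNR_N) = 1/294.86728 = 0.0033914
Pd = (1e-6)^0.0033914 = 0.95423
Pd = 95.4%

95.4%


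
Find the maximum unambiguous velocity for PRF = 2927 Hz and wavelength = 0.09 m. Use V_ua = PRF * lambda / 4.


V_ua = 2927 * 0.09 / 4 = 65.9 m/s

65.9 m/s


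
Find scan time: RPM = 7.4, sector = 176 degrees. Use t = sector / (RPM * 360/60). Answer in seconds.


t = 176 / (7.4 * 360) * 60 = 3.96 s

3.96 s


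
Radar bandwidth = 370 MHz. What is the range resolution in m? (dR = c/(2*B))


dR = 3e8 / (2 * 370000000.0) = 0.41 m

0.41 m


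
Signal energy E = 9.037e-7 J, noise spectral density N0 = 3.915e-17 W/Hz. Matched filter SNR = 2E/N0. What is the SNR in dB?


SNR_lin = 2 * 9.037e-7 / 3.915e-17 = 4.617e10
SNR_dB = 10*log10(4.617e10) = 106.6 dB

106.6 dB


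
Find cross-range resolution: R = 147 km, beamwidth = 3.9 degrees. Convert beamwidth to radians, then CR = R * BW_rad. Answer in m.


BW_rad = 0.068067841
CR = 147000 * 0.068067841 = 10006.0 m

10006.0 m


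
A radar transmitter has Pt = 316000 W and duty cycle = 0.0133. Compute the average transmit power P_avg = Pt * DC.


P_avg = 316000 * 0.0133 = 4202.8 W

4202.8 W


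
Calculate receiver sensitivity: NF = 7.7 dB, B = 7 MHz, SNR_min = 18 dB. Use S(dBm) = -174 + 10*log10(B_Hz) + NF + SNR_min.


10*log10(7000000.0) = 68.45
S = -174 + 68.45 + 7.7 + 18 = -79.8 dBm

-79.8 dBm


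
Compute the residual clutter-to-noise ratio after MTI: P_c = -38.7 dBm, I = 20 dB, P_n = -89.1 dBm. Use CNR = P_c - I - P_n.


CNR = -38.7 - 20 - (-89.1) = 30.4 dB

30.4 dB


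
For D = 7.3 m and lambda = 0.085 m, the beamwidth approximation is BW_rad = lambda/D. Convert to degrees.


BW_rad = 0.085 / 7.3 = 0.011644
BW_deg = 0.67 degrees

0.67 degrees


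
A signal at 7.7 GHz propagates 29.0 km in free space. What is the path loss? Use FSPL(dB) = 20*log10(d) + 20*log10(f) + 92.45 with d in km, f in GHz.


20*log10(29.0) = 29.25
20*log10(7.7) = 17.73
FSPL = 139.4 dB

139.4 dB


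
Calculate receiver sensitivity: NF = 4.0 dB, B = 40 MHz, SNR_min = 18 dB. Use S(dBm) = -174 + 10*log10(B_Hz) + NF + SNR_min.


10*log10(40000000.0) = 76.02
S = -174 + 76.02 + 4.0 + 18 = -76.0 dBm

-76.0 dBm


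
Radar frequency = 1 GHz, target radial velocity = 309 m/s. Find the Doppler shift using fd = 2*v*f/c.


fd = 2 * 309 * 1000000000.0 / 3e8 = 2060.0 Hz

2060.0 Hz


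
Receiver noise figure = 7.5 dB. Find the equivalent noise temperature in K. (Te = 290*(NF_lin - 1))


NF_lin = 10^(7.5/10) = 5.623413
Te = 290 * (5.623413 - 1) = 1340.8 K

1340.8 K


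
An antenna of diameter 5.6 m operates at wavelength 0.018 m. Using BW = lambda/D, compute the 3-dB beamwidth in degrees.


BW_rad = 0.018 / 5.6 = 0.003214
BW_deg = 0.18 degrees

0.18 degrees


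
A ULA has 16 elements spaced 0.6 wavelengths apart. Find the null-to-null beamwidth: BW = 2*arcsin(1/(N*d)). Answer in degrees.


1/(N*d) = 1/(16*0.6) = 0.104167
BW = 2*arcsin(0.104167) = 12.0 degrees

12.0 degrees


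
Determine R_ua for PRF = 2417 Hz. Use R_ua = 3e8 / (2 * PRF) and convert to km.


R_ua = 3e8 / (2 * 2417) = 62060.4 m = 62.1 km

62.1 km


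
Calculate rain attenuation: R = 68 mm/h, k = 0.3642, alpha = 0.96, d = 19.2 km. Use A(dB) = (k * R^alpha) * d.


gamma = 0.3642 * 68^0.96 = 20.919365 dB/km
A = 20.919365 * 19.2 = 401.65 dB

401.65 dB


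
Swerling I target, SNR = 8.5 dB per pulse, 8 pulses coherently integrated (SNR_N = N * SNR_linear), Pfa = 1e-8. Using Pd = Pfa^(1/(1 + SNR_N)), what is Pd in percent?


SNR_lin = 10^(8.5/10) = 7.07946
SNR_N = 8 * 7.07946 = 56.63568
1/(1 + SNR_N) = 1/57.63568 = 0.0173504
Pd = (1e-8)^0.0173504 = 0.72644
Pd = 72.6%

72.6%


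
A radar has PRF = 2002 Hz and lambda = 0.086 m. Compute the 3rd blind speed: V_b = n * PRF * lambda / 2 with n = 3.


V_blind = 3 * 2002 * 0.086 / 2 = 258.3 m/s

258.3 m/s


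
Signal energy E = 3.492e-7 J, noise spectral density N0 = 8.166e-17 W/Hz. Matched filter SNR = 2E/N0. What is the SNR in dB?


SNR_lin = 2 * 3.492e-7 / 8.166e-17 = 8.553e9
SNR_dB = 10*log10(8.553e9) = 99.3 dB

99.3 dB


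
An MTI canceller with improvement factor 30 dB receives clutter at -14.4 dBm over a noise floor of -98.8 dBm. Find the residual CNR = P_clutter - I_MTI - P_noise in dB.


CNR = -14.4 - 30 - (-98.8) = 54.4 dB

54.4 dB


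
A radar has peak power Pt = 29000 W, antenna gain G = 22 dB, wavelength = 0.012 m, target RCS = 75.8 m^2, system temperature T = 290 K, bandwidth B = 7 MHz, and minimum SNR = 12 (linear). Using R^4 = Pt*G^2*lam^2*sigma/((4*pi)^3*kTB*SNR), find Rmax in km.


G_lin = 10^(22/10) = 158.489319
R^4 = 29000 * 158.489319^2 * 0.012^2 * 75.8 / ((4*pi)^3 * 1.38e-23 * 290 * 7000000.0 * 12)
R^4 = 1.19191e16 m^4
R_max = (1.19191e16)^(1/4) = 10448.7 m = 10.4 km

10.4 km


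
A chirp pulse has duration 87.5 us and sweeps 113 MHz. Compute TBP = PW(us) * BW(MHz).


TBP = 87.5 * 113 = 9887.5

9887.5


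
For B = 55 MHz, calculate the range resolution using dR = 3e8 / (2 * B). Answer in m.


dR = 3e8 / (2 * 55000000.0) = 2.73 m

2.73 m


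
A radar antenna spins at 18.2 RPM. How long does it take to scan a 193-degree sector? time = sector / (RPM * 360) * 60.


t = 193 / (18.2 * 360) * 60 = 1.77 s

1.77 s


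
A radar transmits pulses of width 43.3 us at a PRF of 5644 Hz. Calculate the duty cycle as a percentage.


DC = 43.3e-6 * 5644 * 100 = 24.44%

24.44%


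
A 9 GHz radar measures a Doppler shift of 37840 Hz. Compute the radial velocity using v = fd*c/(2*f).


v = 37840 * 3e8 / (2 * 9000000000.0) = 630.7 m/s

630.7 m/s


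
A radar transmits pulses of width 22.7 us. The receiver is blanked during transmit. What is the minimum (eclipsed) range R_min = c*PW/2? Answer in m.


R_min = 3e8 * 22.7e-6 / 2 = 3405.0 m

3405.0 m


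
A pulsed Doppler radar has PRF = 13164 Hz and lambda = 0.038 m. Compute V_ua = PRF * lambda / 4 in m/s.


V_ua = 13164 * 0.038 / 4 = 125.1 m/s

125.1 m/s


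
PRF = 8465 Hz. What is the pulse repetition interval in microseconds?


PRI = 1/8465 = 0.0001181335 s = 118.1 us

118.1 us


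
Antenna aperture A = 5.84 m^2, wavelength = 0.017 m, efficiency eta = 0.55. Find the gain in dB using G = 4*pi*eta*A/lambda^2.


G_linear = 4*pi*0.55*5.84/0.017^2 = 139664.99
G_dB = 10*log10(139664.99) = 51.5 dB

51.5 dB


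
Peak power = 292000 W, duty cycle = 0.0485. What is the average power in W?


P_avg = 292000 * 0.0485 = 14162.0 W

14162.0 W


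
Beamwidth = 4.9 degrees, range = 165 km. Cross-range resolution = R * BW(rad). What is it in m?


BW_rad = 0.085521133
CR = 165000 * 0.085521133 = 14111.0 m

14111.0 m


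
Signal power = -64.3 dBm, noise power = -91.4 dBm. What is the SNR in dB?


SNR = -64.3 - (-91.4) = 27.1 dB

27.1 dB


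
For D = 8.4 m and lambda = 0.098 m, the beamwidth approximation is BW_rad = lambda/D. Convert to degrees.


BW_rad = 0.098 / 8.4 = 0.011667
BW_deg = 0.67 degrees

0.67 degrees


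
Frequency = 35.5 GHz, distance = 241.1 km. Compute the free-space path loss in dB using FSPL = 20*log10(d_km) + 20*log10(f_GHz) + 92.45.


20*log10(241.1) = 47.64
20*log10(35.5) = 31.0
FSPL = 171.1 dB

171.1 dB


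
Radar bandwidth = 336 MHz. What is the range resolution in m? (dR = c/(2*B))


dR = 3e8 / (2 * 336000000.0) = 0.45 m

0.45 m


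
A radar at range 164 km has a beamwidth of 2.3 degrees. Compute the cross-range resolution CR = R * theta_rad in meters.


BW_rad = 0.040142573
CR = 164000 * 0.040142573 = 6583.4 m

6583.4 m


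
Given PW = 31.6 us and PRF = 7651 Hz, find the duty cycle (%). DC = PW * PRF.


DC = 31.6e-6 * 7651 * 100 = 24.18%

24.18%


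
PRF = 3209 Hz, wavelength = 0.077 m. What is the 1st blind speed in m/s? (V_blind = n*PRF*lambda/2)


V_blind = 1 * 3209 * 0.077 / 2 = 123.5 m/s

123.5 m/s


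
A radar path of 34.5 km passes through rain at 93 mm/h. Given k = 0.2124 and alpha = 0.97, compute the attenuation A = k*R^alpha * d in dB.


gamma = 0.2124 * 93^0.97 = 17.241815 dB/km
A = 17.241815 * 34.5 = 594.84 dB

594.84 dB


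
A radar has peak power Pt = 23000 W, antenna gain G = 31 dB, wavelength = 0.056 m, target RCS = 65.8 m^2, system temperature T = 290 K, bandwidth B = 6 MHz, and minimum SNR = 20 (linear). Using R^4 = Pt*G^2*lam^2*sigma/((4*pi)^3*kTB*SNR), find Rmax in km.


G_lin = 10^(31/10) = 1258.925412
R^4 = 23000 * 1258.925412^2 * 0.056^2 * 65.8 / ((4*pi)^3 * 1.38e-23 * 290 * 6000000.0 * 20)
R^4 = 7.893e18 m^4
R_max = (7.893e18)^(1/4) = 53004.2 m = 53.0 km

53.0 km


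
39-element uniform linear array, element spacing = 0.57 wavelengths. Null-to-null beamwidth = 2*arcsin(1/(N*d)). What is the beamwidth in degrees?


1/(N*d) = 1/(39*0.57) = 0.044984
BW = 2*arcsin(0.044984) = 5.2 degrees

5.2 degrees


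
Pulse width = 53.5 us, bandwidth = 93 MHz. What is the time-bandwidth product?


TBP = 53.5 * 93 = 4975.5

4975.5


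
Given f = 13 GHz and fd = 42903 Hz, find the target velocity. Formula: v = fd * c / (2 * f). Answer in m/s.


v = 42903 * 3e8 / (2 * 13000000000.0) = 495.0 m/s

495.0 m/s


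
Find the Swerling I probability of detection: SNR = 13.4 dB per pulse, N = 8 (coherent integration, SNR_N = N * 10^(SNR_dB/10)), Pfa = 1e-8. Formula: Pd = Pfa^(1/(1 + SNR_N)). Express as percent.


SNR_lin = 10^(13.4/10) = 21.87762
SNR_N = 8 * 21.87762 = 175.02096
1/(1 + SNR_N) = 1/176.02096 = 0.0056811
Pd = (1e-8)^0.0056811 = 0.90064
Pd = 90.1%

90.1%


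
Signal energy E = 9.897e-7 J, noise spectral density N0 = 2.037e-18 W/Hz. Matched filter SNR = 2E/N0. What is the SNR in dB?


SNR_lin = 2 * 9.897e-7 / 2.037e-18 = 9.717e11
SNR_dB = 10*log10(9.717e11) = 119.9 dB

119.9 dB


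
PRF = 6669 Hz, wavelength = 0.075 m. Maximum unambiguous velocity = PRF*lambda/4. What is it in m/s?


V_ua = 6669 * 0.075 / 4 = 125.0 m/s

125.0 m/s


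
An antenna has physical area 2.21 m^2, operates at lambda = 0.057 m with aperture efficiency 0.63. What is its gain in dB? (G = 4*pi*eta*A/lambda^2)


G_linear = 4*pi*0.63*2.21/0.057^2 = 5385.09
G_dB = 10*log10(5385.09) = 37.3 dB

37.3 dB
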